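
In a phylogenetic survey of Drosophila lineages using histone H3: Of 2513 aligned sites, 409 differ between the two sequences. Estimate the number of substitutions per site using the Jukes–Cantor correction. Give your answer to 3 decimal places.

p = 409/2513 ≈ 0.162754.
d = −(3/4) ln(1 − 4p/3) = −0.75 ln(1 − 0.217005) = −0.75 ln(0.782995)
  = −0.75 × (-0.244629) = 0.183472 substitutions/site.

0.183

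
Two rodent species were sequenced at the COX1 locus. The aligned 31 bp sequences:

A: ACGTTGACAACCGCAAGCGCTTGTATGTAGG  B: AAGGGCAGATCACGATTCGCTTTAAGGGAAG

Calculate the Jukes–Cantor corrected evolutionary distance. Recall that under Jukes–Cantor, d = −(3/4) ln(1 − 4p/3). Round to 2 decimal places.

0.87

The sequences differ at 16 of 31 sites, so p = 16/31 ≈ 0.516129.
d = −(3/4) ln(1 − 4p/3) = −0.75 ln(1 − 0.688172) = −0.75 ln(0.311828)
  = −0.75 × (-1.165304) = 0.873978 substitutions/site.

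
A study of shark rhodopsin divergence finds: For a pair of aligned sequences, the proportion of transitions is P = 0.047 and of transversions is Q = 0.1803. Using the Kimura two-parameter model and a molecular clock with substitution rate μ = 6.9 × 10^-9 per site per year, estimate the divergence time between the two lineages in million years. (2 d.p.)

19.72

Under the Kimura two-parameter model, d = −½ ln(1 − 2P − Q) − ¼ ln(1 − 2Q).
1 − 2P − Q = 0.7257, giving −½ ln(0.7257) = 0.160309.
1 − 2Q = 0.6394, giving −¼ ln(0.6394) = 0.111806.
d = 0.160309 + 0.111806 = 0.272115.
Under a molecular clock d = 2μt, so t = d/(2μ) = 0.272115 / (2 × 6.9 × 10^-9) = 19.72 million years.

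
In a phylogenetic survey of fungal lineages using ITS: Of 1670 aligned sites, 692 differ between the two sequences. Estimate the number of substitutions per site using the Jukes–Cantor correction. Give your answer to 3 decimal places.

0.603

p = 692/1670 ≈ 0.414371.
d = −(3/4) ln(1 − 4p/3) = −0.75 ln(1 − 0.552495) = −0.75 ln(0.447505)
  = −0.75 × (-0.804068) = 0.603051 substitutions/site.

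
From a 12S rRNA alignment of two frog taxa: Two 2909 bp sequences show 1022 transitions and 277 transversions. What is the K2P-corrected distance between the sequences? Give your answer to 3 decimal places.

0.852

P = 1022/2909 ≈ 0.351323 and Q = 277/2909 ≈ 0.095222.
Under the Kimura two-parameter model, d = −½ ln(1 − 2P − Q) − ¼ ln(1 − 2Q).
1 − 2P − Q = 0.202132, giving −½ ln(0.202132) = 0.799417.
1 − 2Q = 0.809556, giving −¼ ln(0.809556) = 0.052817.
d = 0.799417 + 0.052817 = 0.852234.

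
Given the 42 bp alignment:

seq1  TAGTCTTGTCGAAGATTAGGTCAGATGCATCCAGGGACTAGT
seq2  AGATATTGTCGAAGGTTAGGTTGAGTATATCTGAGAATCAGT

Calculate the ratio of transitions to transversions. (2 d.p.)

Transitions are A↔G and C↔T; transversions are all other mismatches.
Transitions: 15. Transversions: 2.
R = 15/2 = 7.50.

7.50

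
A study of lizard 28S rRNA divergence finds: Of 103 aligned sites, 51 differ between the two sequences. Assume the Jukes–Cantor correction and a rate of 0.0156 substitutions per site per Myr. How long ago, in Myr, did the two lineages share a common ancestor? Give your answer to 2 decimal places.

p = 51/103 ≈ 0.495146.
d = −(3/4) ln(1 − 4p/3) = −0.75 ln(1 − 0.660195) = −0.75 ln(0.339805)
  = −0.75 × (-1.079383) = 0.809537 substitutions/site.
Under a molecular clock d = 2μt, so t = d/(2μ) = 0.809537 / (2 × 0.0156) = 25.95 Myr.

25.95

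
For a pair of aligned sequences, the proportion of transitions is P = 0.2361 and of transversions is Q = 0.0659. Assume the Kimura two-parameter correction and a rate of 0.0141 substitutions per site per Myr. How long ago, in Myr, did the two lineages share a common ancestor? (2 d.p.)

14.95

Under the Kimura two-parameter model, d = −½ ln(1 − 2P − Q) − ¼ ln(1 − 2Q).
1 − 2P − Q = 0.4619, giving −½ ln(0.4619) = 0.386203.
1 − 2Q = 0.8682, giving −¼ ln(0.8682) = 0.035333.
d = 0.386203 + 0.035333 = 0.421536.
Under a molecular clock d = 2μt, so t = d/(2μ) = 0.421536 / (2 × 0.0141) = 14.95 Myr.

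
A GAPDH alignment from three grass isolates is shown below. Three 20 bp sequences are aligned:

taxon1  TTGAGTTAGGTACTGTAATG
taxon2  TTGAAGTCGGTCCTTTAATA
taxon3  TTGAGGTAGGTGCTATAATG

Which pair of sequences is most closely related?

taxon1–taxon2: 6/20 differ, p = 0.300, d = 0.383.
taxon1–taxon3: 3/20 differ, p = 0.150, d = 0.167.
taxon2–taxon3: 5/20 differ, p = 0.250, d = 0.304.
The smallest distance is between taxon1 and taxon3.

taxon1 and taxon3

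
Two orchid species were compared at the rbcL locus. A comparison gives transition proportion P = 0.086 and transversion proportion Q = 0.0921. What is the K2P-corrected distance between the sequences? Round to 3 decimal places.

Under the Kimura two-parameter model, d = −½ ln(1 − 2P − Q) − ¼ ln(1 − 2Q).
1 − 2P − Q = 0.7359, giving −½ ln(0.7359) = 0.153331.
1 − 2Q = 0.8158, giving −¼ ln(0.8158) = 0.050897.
d = 0.153331 + 0.050897 = 0.204228.

0.204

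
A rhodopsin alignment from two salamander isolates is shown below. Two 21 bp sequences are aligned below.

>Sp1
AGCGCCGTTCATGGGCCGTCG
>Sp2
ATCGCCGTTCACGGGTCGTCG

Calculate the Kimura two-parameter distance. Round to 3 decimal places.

Of 21 sites, 2 differences are transitions and 1 are transversions, so P = 2/21 ≈ 0.095238 and Q = 1/21 ≈ 0.047619.
Under the Kimura two-parameter model, d = −½ ln(1 − 2P − Q) − ¼ ln(1 − 2Q).
1 − 2P − Q = 0.761905, giving −½ ln(0.761905) = 0.135967.
1 − 2Q = 0.904762, giving −¼ ln(0.904762) = 0.025021.
d = 0.135967 + 0.025021 = 0.160988.

0.161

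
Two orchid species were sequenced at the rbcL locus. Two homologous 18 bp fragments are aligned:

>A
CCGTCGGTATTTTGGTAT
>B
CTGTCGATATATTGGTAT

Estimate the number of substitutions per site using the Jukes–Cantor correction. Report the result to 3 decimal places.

The sequences differ at 3 of 18 sites (2, 7, 11), so p = 3/18 ≈ 0.166667.
d = −(3/4) ln(1 − 4p/3) = −0.75 ln(1 − 0.222223) = −0.75 ln(0.777777)
  = −0.75 × (-0.251315) = 0.188486 substitutions/site.

0.188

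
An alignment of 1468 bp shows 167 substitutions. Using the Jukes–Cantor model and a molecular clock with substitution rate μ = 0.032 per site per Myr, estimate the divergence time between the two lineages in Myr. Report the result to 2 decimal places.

p = 167/1468 ≈ 0.11376.
d = −(3/4) ln(1 − 4p/3) = −0.75 ln(1 − 0.15168) = −0.75 ln(0.84832)
  = −0.75 × (-0.164497) = 0.123373 substitutions/site.
Under a molecular clock d = 2μt, so t = d/(2μ) = 0.123373 / (2 × 0.032) = 1.93 Myr.

1.93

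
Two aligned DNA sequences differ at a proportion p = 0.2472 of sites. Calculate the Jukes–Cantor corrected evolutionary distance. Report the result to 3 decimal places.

0.300

d = −(3/4) ln(1 − 4p/3) = −0.75 ln(1 − 0.3296) = −0.75 ln(0.6704)
  = −0.75 × (-0.399881) = 0.299911 substitutions/site.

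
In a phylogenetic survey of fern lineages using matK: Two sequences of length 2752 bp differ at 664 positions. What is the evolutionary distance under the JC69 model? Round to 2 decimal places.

p = 664/2752 ≈ 0.241279.
d = −(3/4) ln(1 − 4p/3) = −0.75 ln(1 − 0.321705) = −0.75 ln(0.678295)
  = −0.75 × (-0.388173) = 0.291130 substitutions/site.

0.29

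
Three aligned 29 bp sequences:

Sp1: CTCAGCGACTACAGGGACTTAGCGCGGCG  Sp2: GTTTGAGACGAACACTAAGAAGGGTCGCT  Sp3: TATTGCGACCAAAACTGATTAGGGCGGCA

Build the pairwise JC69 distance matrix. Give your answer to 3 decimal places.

Sp1–Sp2: 17/29 sites differ → p ≈ 0.586207, d = −0.75 ln(1 − 0.781609) = 1.141101 ≈ 1.141.
Sp1–Sp3: 13/29 sites differ → p ≈ 0.448276, d = −0.75 ln(1 − 0.597701) = 0.682920 ≈ 0.683.
Sp2–Sp3: 11/29 sites differ → p ≈ 0.37931, d = −0.75 ln(1 − 0.505747) = 0.528531 ≈ 0.529.

d(Sp1,Sp2) = 1.141, d(Sp1,Sp3) = 0.683, d(Sp2,Sp3) = 0.529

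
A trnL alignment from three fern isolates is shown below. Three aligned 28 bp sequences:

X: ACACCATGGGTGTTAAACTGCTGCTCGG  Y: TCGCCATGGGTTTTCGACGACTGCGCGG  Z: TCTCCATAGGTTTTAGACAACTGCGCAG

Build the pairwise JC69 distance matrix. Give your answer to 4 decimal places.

d(X,Y) = 0.3597, d(X,Z) = 0.4197, d(Y,Z) = 0.2040

X–Y: 8/28 sites differ → p ≈ 0.285714, d = −0.75 ln(1 − 0.380952) = 0.359679 ≈ 0.3597.
X–Z: 9/28 sites differ → p ≈ 0.321429, d = −0.75 ln(1 − 0.428572) = 0.419713 ≈ 0.4197.
Y–Z: 5/28 sites differ → p ≈ 0.178571, d = −0.75 ln(1 − 0.238095) = 0.203950 ≈ 0.2040.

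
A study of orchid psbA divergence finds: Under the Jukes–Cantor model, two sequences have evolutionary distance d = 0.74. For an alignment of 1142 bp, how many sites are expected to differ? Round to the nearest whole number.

537

Invert JC69: p = (3/4)(1 − e^(−4d/3)) = 0.75 × (1 − e^(-0.986667)) = 0.75 × (1 − 0.372817) = 0.470387.
Expected differing sites = pL ≈ 0.470387 × 1142 = 537.181954 ≈ 537.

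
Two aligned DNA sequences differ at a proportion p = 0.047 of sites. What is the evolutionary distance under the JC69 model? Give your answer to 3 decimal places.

d = −(3/4) ln(1 − 4p/3) = −0.75 ln(1 − 0.062667) = −0.75 ln(0.937333)
  = −0.75 × (-0.064717) = 0.048538 substitutions/site.

0.049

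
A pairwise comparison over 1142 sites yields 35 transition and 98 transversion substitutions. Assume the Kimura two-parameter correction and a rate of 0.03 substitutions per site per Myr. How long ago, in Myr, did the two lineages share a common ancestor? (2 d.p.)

2.11

P = 35/1142 ≈ 0.030648 and Q = 98/1142 ≈ 0.085814.
Under the Kimura two-parameter model, d = −½ ln(1 − 2P − Q) − ¼ ln(1 − 2Q).
1 − 2P − Q = 0.85289, giving −½ ln(0.85289) = 0.079562.
1 − 2Q = 0.828372, giving −¼ ln(0.828372) = 0.047073.
d = 0.079562 + 0.047073 = 0.126635.
Under a molecular clock d = 2μt, so t = d/(2μ) = 0.126635 / (2 × 0.03) = 2.11 Myr.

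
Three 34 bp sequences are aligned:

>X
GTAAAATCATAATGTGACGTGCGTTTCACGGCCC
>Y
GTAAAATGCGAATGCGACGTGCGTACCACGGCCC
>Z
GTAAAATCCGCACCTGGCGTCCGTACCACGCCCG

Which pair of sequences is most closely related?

X and Y

X–Y: 6/34 differ, p = 0.176, d = 0.201.
X–Z: 11/34 differ, p = 0.324, d = 0.423.
Y–Z: 9/34 differ, p = 0.265, d = 0.326.
The smallest distance is between X and Y.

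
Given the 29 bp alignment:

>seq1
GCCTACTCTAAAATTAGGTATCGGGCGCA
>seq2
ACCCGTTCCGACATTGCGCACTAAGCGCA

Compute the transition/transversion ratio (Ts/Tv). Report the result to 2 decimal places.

6.00

Transitions are A↔G and C↔T; transversions are all other mismatches.
Transitions: 12. Transversions: 2.
R = 12/2 = 6.00.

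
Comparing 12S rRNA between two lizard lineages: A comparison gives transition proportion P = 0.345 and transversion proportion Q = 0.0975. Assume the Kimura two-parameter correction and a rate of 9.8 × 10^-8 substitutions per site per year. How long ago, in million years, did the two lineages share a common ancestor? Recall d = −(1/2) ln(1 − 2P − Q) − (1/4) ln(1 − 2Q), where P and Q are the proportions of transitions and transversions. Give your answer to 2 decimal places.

Under the Kimura two-parameter model, d = −½ ln(1 − 2P − Q) − ¼ ln(1 − 2Q).
1 − 2P − Q = 0.2125, giving −½ ln(0.2125) = 0.774407.
1 − 2Q = 0.805, giving −¼ ln(0.805) = 0.054228.
d = 0.774407 + 0.054228 = 0.828635.
Under a molecular clock d = 2μt, so t = d/(2μ) = 0.828635 / (2 × 9.8 × 10^-8) = 4.23 million years.

4.23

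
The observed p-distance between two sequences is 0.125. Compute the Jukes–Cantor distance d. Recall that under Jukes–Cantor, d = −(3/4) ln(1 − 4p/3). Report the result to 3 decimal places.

d = −(3/4) ln(1 − 4p/3) = −0.75 ln(1 − 0.166667) = −0.75 ln(0.833333)
  = −0.75 × (-0.182322) = 0.136742 substitutions/site.

0.137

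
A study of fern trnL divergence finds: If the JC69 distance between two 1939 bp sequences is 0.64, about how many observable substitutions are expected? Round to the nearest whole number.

Invert JC69: p = (3/4)(1 − e^(−4d/3)) = 0.75 × (1 − e^(-0.853333)) = 0.75 × (1 − 0.425993) = 0.430505.
Expected differing sites = pL ≈ 0.430505 × 1939 = 834.749195 ≈ 835.

835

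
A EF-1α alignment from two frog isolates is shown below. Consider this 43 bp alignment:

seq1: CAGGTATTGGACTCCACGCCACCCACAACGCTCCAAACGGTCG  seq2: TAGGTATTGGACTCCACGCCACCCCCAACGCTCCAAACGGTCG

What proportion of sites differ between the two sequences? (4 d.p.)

0.0465

The sequences differ at 2 of 43 positions (sites 1, 25).
p = 2/43 = 0.046511… ≈ 0.0465 (to 4 d.p.).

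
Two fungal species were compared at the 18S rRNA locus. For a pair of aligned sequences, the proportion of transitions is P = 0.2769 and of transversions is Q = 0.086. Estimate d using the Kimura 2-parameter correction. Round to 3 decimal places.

0.558

Under the Kimura two-parameter model, d = −½ ln(1 − 2P − Q) − ¼ ln(1 − 2Q).
1 − 2P − Q = 0.3602, giving −½ ln(0.3602) = 0.510548.
1 − 2Q = 0.828, giving −¼ ln(0.828) = 0.047186.
d = 0.510548 + 0.047186 = 0.557734.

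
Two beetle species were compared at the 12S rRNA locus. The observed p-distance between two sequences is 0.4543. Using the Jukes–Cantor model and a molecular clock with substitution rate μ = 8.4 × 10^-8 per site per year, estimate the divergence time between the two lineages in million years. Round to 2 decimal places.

d = −(3/4) ln(1 − 4p/3) = −0.75 ln(1 − 0.605733) = −0.75 ln(0.394267)
  = −0.75 × (-0.930727) = 0.698045 substitutions/site.
Under a molecular clock d = 2μt, so t = d/(2μ) = 0.698045 / (2 × 8.4 × 10^-8) = 4.16 million years.

4.16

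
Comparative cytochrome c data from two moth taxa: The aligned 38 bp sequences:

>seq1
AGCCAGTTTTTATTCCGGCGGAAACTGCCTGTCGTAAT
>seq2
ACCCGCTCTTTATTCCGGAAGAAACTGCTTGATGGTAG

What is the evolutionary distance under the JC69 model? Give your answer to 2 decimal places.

The sequences differ at 12 of 38 sites, so p = 12/38 ≈ 0.315789.
d = −(3/4) ln(1 − 4p/3) = −0.75 ln(1 − 0.421052) = −0.75 ln(0.578948)
  = −0.75 × (-0.546543) = 0.409907 substitutions/site.

0.41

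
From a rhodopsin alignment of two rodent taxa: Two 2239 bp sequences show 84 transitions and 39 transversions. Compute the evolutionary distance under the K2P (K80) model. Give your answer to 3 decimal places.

P = 84/2239 ≈ 0.037517 and Q = 39/2239 ≈ 0.017418.
Under the Kimura two-parameter model, d = −½ ln(1 − 2P − Q) − ¼ ln(1 − 2Q).
1 − 2P − Q = 0.907548, giving −½ ln(0.907548) = 0.048504.
1 − 2Q = 0.965164, giving −¼ ln(0.965164) = 0.008864.
d = 0.048504 + 0.008864 = 0.057368.

0.057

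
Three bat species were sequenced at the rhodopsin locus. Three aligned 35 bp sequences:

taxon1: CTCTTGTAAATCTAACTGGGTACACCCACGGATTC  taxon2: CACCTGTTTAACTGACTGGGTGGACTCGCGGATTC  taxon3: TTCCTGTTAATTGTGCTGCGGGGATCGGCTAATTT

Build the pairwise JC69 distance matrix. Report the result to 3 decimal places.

d(taxon1,taxon2) = 0.360, d(taxon1,taxon3) = 0.782, d(taxon2,taxon3) = 0.705

taxon1–taxon2: 10/35 sites differ → p ≈ 0.285714, d = −0.75 ln(1 − 0.380952) = 0.359679 ≈ 0.360.
taxon1–taxon3: 17/35 sites differ → p ≈ 0.485714, d = −0.75 ln(1 − 0.647619) = 0.782282 ≈ 0.782.
taxon2–taxon3: 16/35 sites differ → p ≈ 0.457143, d = −0.75 ln(1 − 0.609524) = 0.705292 ≈ 0.705.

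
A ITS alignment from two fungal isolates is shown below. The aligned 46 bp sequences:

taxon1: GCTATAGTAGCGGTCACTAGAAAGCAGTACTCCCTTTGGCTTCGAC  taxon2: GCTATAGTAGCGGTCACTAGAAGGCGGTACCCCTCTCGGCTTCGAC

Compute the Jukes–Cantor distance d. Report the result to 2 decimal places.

0.14

The sequences differ at 6 of 46 sites (23, 26, 31, 34, 35, 37), so p = 6/46 ≈ 0.130435.
d = −(3/4) ln(1 − 4p/3) = −0.75 ln(1 − 0.173913) = −0.75 ln(0.826087)
  = −0.75 × (-0.191055) = 0.143291 substitutions/site.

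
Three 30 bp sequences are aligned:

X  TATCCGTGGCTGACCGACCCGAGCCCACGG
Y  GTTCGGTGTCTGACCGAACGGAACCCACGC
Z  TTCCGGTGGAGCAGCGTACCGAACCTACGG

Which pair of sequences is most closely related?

X–Y: 8/30 differ, p = 0.267, d = 0.330.
X–Z: 11/30 differ, p = 0.367, d = 0.503.
Y–Z: 11/30 differ, p = 0.367, d = 0.503.
The smallest distance is between X and Y.

X and Y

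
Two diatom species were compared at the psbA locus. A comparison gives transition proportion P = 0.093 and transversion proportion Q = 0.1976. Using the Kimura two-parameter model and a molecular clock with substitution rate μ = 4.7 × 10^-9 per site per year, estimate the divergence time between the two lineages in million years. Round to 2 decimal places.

39.11

Under the Kimura two-parameter model, d = −½ ln(1 − 2P − Q) − ¼ ln(1 − 2Q).
1 − 2P − Q = 0.6164, giving −½ ln(0.6164) = 0.241930.
1 − 2Q = 0.6048, giving −¼ ln(0.6048) = 0.125714.
d = 0.241930 + 0.125714 = 0.367644.
Under a molecular clock d = 2μt, so t = d/(2μ) = 0.367644 / (2 × 4.7 × 10^-9) = 39.11 million years.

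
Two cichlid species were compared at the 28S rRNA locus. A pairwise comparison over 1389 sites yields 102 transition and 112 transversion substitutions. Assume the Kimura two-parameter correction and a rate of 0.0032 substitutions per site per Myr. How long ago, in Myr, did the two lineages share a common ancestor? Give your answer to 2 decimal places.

27.04

P = 102/1389 ≈ 0.073434 and Q = 112/1389 ≈ 0.080634.
Under the Kimura two-parameter model, d = −½ ln(1 − 2P − Q) − ¼ ln(1 − 2Q).
1 − 2P − Q = 0.772498, giving −½ ln(0.772498) = 0.129063.
1 − 2Q = 0.838732, giving −¼ ln(0.838732) = 0.043966.
d = 0.129063 + 0.043966 = 0.173029.
Under a molecular clock d = 2μt, so t = d/(2μ) = 0.173029 / (2 × 0.0032) = 27.04 Myr.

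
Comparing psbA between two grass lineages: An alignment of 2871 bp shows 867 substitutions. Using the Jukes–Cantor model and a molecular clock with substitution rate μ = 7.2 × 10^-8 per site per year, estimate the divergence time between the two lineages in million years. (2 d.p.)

p = 867/2871 ≈ 0.301985.
d = −(3/4) ln(1 − 4p/3) = −0.75 ln(1 − 0.402647) = −0.75 ln(0.597353)
  = −0.75 × (-0.515247) = 0.386435 substitutions/site.
Under a molecular clock d = 2μt, so t = d/(2μ) = 0.386435 / (2 × 7.2 × 10^-8) = 2.68 million years.

2.68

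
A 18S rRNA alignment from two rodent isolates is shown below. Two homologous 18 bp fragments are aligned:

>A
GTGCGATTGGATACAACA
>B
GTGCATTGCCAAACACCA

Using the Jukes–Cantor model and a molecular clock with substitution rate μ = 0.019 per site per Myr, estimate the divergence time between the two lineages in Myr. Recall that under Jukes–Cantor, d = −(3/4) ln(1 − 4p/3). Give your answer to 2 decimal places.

The sequences differ at 7 of 18 sites (5, 6, 8, 9, 10, 12, 16), so p = 7/18 ≈ 0.388889.
d = −(3/4) ln(1 − 4p/3) = −0.75 ln(1 − 0.518519) = −0.75 ln(0.481481)
  = −0.75 × (-0.730889) = 0.548167 substitutions/site.
Under a molecular clock d = 2μt, so t = d/(2μ) = 0.548167 / (2 × 0.019) = 14.43 Myr.

14.43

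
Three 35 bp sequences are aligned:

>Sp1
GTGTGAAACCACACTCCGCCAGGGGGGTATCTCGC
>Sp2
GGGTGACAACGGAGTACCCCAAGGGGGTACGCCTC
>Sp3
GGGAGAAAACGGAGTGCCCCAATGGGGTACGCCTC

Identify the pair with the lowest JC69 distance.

Sp1–Sp2: 13/35 differ, p = 0.371, d = 0.513.
Sp1–Sp3: 14/35 differ, p = 0.400, d = 0.572.
Sp2–Sp3: 4/35 differ, p = 0.114, d = 0.124.
The smallest distance is between Sp2 and Sp3.

Sp2 and Sp3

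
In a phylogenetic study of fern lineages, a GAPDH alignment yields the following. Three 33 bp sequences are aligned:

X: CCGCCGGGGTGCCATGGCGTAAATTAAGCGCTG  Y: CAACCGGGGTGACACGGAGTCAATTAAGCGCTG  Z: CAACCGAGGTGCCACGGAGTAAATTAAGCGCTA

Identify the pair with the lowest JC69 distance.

X–Y: 6/33 differ, p = 0.182, d = 0.208.
X–Z: 6/33 differ, p = 0.182, d = 0.208.
Y–Z: 4/33 differ, p = 0.121, d = 0.132.
The smallest distance is between Y and Z.

Y and Z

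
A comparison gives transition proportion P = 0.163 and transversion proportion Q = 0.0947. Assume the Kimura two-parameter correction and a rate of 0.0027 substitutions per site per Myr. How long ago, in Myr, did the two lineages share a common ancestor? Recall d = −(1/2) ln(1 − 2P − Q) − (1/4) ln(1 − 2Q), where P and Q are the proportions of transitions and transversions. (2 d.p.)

60.27

Under the Kimura two-parameter model, d = −½ ln(1 − 2P − Q) − ¼ ln(1 − 2Q).
1 − 2P − Q = 0.5793, giving −½ ln(0.5793) = 0.272967.
1 − 2Q = 0.8106, giving −¼ ln(0.8106) = 0.052495.
d = 0.272967 + 0.052495 = 0.325462.
Under a molecular clock d = 2μt, so t = d/(2μ) = 0.325462 / (2 × 0.0027) = 60.27 Myr.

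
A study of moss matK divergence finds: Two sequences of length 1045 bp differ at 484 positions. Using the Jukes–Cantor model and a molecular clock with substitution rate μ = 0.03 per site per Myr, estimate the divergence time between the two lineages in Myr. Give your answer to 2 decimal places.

p = 484/1045 ≈ 0.463158.
d = −(3/4) ln(1 − 4p/3) = −0.75 ln(1 − 0.617544) = −0.75 ln(0.382456)
  = −0.75 × (-0.961142) = 0.720857 substitutions/site.
Under a molecular clock d = 2μt, so t = d/(2μ) = 0.720857 / (2 × 0.03) = 12.01 Myr.

12.01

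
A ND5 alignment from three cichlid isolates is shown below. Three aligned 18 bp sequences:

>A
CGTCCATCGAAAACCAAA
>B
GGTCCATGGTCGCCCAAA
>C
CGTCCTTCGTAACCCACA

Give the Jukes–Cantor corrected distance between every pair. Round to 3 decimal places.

A–B: 6/18 sites differ → p ≈ 0.333333, d = −0.75 ln(1 − 0.444444) = 0.440839 ≈ 0.441.
A–C: 4/18 sites differ → p ≈ 0.222222, d = −0.75 ln(1 − 0.296296) = 0.263548 ≈ 0.264.
B–C: 6/18 sites differ → p ≈ 0.333333, d = −0.75 ln(1 − 0.444444) = 0.440839 ≈ 0.441.

d(A,B) = 0.441, d(A,C) = 0.264, d(B,C) = 0.441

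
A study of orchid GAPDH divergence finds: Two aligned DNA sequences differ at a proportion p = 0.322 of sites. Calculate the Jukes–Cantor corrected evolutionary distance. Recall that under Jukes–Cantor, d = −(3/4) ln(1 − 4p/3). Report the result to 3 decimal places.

d = −(3/4) ln(1 − 4p/3) = −0.75 ln(1 − 0.429333) = −0.75 ln(0.570667)
  = −0.75 × (-0.560949) = 0.420712 substitutions/site.

0.421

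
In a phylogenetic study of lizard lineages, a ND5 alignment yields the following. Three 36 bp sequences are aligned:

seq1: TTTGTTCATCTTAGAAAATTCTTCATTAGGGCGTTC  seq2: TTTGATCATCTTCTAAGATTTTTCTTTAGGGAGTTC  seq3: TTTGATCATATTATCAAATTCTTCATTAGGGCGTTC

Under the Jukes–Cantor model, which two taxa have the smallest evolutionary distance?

seq1 and seq3

seq1–seq2: 7/36 differ, p = 0.194, d = 0.225.
seq1–seq3: 4/36 differ, p = 0.111, d = 0.120.
seq2–seq3: 7/36 differ, p = 0.194, d = 0.225.
The smallest distance is between seq1 and seq3.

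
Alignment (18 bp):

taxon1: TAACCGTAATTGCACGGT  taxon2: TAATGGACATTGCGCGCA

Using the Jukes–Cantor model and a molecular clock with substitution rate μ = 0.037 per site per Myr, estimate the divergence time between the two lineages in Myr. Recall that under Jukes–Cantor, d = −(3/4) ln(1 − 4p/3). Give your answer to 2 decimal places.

7.41

The sequences differ at 7 of 18 sites (4, 5, 7, 8, 14, 17, 18), so p = 7/18 ≈ 0.388889.
d = −(3/4) ln(1 − 4p/3) = −0.75 ln(1 − 0.518519) = −0.75 ln(0.481481)
  = −0.75 × (-0.730889) = 0.548167 substitutions/site.
Under a molecular clock d = 2μt, so t = d/(2μ) = 0.548167 / (2 × 0.037) = 7.41 Myr.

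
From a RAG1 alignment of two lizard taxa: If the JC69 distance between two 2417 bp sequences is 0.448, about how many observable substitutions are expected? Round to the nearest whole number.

815

Invert JC69: p = (3/4)(1 − e^(−4d/3)) = 0.75 × (1 − e^(-0.597333)) = 0.75 × (1 − 0.550277) = 0.337292.
Expected differing sites = pL ≈ 0.337292 × 2417 = 815.234764 ≈ 815.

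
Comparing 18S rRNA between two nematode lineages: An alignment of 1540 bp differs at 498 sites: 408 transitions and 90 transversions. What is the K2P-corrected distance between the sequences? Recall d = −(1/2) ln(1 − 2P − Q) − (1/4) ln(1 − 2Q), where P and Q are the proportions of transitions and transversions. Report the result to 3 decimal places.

P = 408/1540 ≈ 0.264935 and Q = 90/1540 ≈ 0.058442.
Under the Kimura two-parameter model, d = −½ ln(1 − 2P − Q) − ¼ ln(1 − 2Q).
1 − 2P − Q = 0.411688, giving −½ ln(0.411688) = 0.443745.
1 − 2Q = 0.883116, giving −¼ ln(0.883116) = 0.031075.
d = 0.443745 + 0.031075 = 0.474820.

0.475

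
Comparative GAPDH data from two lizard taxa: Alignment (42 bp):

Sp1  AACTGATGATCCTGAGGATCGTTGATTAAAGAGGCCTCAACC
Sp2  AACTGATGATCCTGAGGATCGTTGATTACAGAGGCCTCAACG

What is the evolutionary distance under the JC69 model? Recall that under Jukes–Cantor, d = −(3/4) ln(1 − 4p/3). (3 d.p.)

The sequences differ at 2 of 42 sites (29, 42), so p = 2/42 ≈ 0.047619.
d = −(3/4) ln(1 − 4p/3) = −0.75 ln(1 − 0.063492) = −0.75 ln(0.936508)
  = −0.75 × (-0.065597) = 0.049198 substitutions/site.

0.049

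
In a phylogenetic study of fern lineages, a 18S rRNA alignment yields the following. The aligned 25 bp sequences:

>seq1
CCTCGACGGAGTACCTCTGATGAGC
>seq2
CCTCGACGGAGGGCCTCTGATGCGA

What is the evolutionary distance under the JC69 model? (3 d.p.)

0.180

The sequences differ at 4 of 25 sites (12, 13, 23, 25), so p = 4/25 = 0.16.
d = −(3/4) ln(1 − 4p/3) = −0.75 ln(1 − 0.213333) = −0.75 ln(0.786667)
  = −0.75 × (-0.239950) = 0.179963 substitutions/site.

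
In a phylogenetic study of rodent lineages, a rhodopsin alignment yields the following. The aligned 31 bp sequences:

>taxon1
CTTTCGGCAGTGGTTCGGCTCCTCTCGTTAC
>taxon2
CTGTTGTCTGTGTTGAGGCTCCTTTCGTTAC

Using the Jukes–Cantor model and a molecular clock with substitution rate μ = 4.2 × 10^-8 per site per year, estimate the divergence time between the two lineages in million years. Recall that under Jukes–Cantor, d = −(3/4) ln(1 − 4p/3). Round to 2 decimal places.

3.77

The sequences differ at 8 of 31 sites (3, 5, 7, 9, 13, 15, 16, 24), so p = 8/31 ≈ 0.258065.
d = −(3/4) ln(1 − 4p/3) = −0.75 ln(1 − 0.344087) = −0.75 ln(0.655913)
  = −0.75 × (-0.421727) = 0.316295 substitutions/site.
Under a molecular clock d = 2μt, so t = d/(2μ) = 0.316295 / (2 × 4.2 × 10^-8) = 3.77 million years.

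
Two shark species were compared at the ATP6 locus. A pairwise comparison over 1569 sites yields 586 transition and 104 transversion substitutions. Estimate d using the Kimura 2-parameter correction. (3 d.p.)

P = 586/1569 ≈ 0.373486 and Q = 104/1569 ≈ 0.066284.
Under the Kimura two-parameter model, d = −½ ln(1 − 2P − Q) − ¼ ln(1 − 2Q).
1 − 2P − Q = 0.186744, giving −½ ln(0.186744) = 0.839008.
1 − 2Q = 0.867432, giving −¼ ln(0.867432) = 0.035555.
d = 0.839008 + 0.035555 = 0.874563.

0.875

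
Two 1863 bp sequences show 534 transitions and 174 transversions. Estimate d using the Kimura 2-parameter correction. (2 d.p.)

P = 534/1863 ≈ 0.286634 and Q = 174/1863 ≈ 0.093398.
Under the Kimura two-parameter model, d = −½ ln(1 − 2P − Q) − ¼ ln(1 − 2Q).
1 − 2P − Q = 0.333334, giving −½ ln(0.333334) = 0.549305.
1 − 2Q = 0.813204, giving −¼ ln(0.813204) = 0.051693.
d = 0.549305 + 0.051693 = 0.600998.

0.60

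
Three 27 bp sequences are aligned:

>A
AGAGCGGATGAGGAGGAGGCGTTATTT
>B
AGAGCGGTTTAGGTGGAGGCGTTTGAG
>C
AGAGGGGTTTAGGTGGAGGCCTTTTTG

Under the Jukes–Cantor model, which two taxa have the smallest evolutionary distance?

A–B: 7/27 differ, p = 0.259, d = 0.318.
A–C: 7/27 differ, p = 0.259, d = 0.318.
B–C: 4/27 differ, p = 0.148, d = 0.165.
The smallest distance is between B and C.

B and C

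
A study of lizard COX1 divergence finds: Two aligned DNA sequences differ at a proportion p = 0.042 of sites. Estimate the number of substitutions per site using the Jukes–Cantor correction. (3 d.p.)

d = −(3/4) ln(1 − 4p/3) = −0.75 ln(1 − 0.056) = −0.75 ln(0.944)
  = −0.75 × (-0.057629) = 0.043222 substitutions/site.

0.043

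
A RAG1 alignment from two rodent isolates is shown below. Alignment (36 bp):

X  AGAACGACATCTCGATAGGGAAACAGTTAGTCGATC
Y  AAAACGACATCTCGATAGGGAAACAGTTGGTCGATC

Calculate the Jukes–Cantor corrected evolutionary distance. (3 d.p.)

The sequences differ at 2 of 36 sites (2, 29), so p = 2/36 ≈ 0.055556.
d = −(3/4) ln(1 − 4p/3) = −0.75 ln(1 − 0.074075) = −0.75 ln(0.925925)
  = −0.75 × (-0.076962) = 0.057722 substitutions/site.

0.058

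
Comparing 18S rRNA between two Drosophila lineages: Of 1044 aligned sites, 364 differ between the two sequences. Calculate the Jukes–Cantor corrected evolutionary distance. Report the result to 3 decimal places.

0.469

p = 364/1044 ≈ 0.348659.
d = −(3/4) ln(1 − 4p/3) = −0.75 ln(1 − 0.464879) = −0.75 ln(0.535121)
  = −0.75 × (-0.625262) = 0.468947 substitutions/site.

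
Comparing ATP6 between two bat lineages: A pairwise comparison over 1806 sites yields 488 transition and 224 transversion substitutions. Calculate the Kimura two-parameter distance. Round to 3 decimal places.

P = 488/1806 ≈ 0.27021 and Q = 224/1806 ≈ 0.124031.
Under the Kimura two-parameter model, d = −½ ln(1 − 2P − Q) − ¼ ln(1 − 2Q).
1 − 2P − Q = 0.335549, giving −½ ln(0.335549) = 0.545994.
1 − 2Q = 0.751938, giving −¼ ln(0.751938) = 0.071275.
d = 0.545994 + 0.071275 = 0.617269.

0.617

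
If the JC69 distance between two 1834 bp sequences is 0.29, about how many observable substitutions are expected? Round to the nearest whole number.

Invert JC69: p = (3/4)(1 − e^(−4d/3)) = 0.75 × (1 − e^(-0.386667)) = 0.75 × (1 − 0.679317) = 0.240512.
Expected differing sites = pL ≈ 0.240512 × 1834 = 441.099008 ≈ 441.

441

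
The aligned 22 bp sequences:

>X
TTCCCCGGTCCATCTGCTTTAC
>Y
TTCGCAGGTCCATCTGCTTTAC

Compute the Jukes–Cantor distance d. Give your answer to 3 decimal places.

0.097

The sequences differ at 2 of 22 sites (4, 6), so p = 2/22 ≈ 0.090909.
d = −(3/4) ln(1 − 4p/3) = −0.75 ln(1 − 0.121212) = −0.75 ln(0.878788)
  = −0.75 × (-0.129212) = 0.096909 substitutions/site.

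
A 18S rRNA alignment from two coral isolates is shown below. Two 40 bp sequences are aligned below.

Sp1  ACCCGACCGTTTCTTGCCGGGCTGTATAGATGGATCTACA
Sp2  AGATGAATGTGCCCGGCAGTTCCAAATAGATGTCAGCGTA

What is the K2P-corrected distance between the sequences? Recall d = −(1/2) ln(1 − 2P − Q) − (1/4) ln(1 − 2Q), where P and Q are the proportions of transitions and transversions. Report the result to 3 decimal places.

1.008

Of 40 sites, 9 differences are transitions and 13 are transversions, so P = 9/40 = 0.225 and Q = 13/40 = 0.325.
Under the Kimura two-parameter model, d = −½ ln(1 − 2P − Q) − ¼ ln(1 − 2Q).
1 − 2P − Q = 0.225, giving −½ ln(0.225) = 0.745827.
1 − 2Q = 0.35, giving −¼ ln(0.35) = 0.262456.
d = 0.745827 + 0.262456 = 1.008283.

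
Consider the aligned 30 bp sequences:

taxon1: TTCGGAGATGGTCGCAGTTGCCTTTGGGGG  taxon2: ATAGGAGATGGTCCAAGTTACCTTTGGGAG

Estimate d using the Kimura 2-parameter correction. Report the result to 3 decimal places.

Of 30 sites, 2 differences are transitions and 4 are transversions, so P = 2/30 ≈ 0.066667 and Q = 4/30 ≈ 0.133333.
Under the Kimura two-parameter model, d = −½ ln(1 − 2P − Q) − ¼ ln(1 − 2Q).
1 − 2P − Q = 0.733333, giving −½ ln(0.733333) = 0.155078.
1 − 2Q = 0.733334, giving −¼ ln(0.733334) = 0.077539.
d = 0.155078 + 0.077539 = 0.232617.

0.233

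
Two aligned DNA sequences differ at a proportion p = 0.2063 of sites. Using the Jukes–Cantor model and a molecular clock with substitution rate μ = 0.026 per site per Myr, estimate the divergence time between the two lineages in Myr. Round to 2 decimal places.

4.64

d = −(3/4) ln(1 − 4p/3) = −0.75 ln(1 − 0.275067) = −0.75 ln(0.724933)
  = −0.75 × (-0.321676) = 0.241257 substitutions/site.
Under a molecular clock d = 2μt, so t = d/(2μ) = 0.241257 / (2 × 0.026) = 4.64 Myr.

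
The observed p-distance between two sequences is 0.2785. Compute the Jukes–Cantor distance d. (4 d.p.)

d = −(3/4) ln(1 − 4p/3) = −0.75 ln(1 − 0.371333) = −0.75 ln(0.628667)
  = −0.75 × (-0.464154) = 0.348116 substitutions/site.

0.3481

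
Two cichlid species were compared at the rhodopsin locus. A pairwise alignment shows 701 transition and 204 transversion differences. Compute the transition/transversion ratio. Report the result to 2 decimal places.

R = 701/204 = 3.436274… ≈ 3.44 (to 2 d.p.).

3.44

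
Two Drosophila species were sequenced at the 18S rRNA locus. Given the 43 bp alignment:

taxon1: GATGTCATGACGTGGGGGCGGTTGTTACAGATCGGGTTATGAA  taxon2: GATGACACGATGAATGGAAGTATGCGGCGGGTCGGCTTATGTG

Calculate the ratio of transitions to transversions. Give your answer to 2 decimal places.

Transitions are A↔G and C↔T; transversions are all other mismatches.
Transitions: 9. Transversions: 9.
R = 9/9 = 1.00.

1.00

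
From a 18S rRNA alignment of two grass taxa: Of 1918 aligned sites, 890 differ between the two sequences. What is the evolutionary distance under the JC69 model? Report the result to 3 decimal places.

p = 890/1918 ≈ 0.464025.
d = −(3/4) ln(1 − 4p/3) = −0.75 ln(1 − 0.6187) = −0.75 ln(0.3813)
  = −0.75 × (-0.964169) = 0.723127 substitutions/site.

0.723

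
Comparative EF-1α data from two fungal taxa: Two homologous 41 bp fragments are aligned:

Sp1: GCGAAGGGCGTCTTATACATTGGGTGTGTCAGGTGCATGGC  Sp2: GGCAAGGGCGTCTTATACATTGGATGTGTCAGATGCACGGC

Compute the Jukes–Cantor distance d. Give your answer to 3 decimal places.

The sequences differ at 5 of 41 sites (2, 3, 24, 33, 38), so p = 5/41 ≈ 0.121951.
d = −(3/4) ln(1 − 4p/3) = −0.75 ln(1 − 0.162601) = −0.75 ln(0.837399)
  = −0.75 × (-0.177455) = 0.133091 substitutions/site.

0.133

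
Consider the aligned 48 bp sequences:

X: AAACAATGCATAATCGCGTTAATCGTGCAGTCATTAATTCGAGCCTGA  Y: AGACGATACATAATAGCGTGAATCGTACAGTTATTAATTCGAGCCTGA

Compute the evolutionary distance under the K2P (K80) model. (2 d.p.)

0.17

Of 48 sites, 5 differences are transitions and 2 are transversions, so P = 5/48 ≈ 0.104167 and Q = 2/48 ≈ 0.041667.
Under the Kimura two-parameter model, d = −½ ln(1 − 2P − Q) − ¼ ln(1 − 2Q).
1 − 2P − Q = 0.749999, giving −½ ln(0.749999) = 0.143842.
1 − 2Q = 0.916666, giving −¼ ln(0.916666) = 0.021753.
d = 0.143842 + 0.021753 = 0.165595.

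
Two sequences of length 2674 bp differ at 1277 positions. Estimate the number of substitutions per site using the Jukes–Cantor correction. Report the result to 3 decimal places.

p = 1277/2674 ≈ 0.477562.
d = −(3/4) ln(1 − 4p/3) = −0.75 ln(1 − 0.636749) = −0.75 ln(0.363251)
  = −0.75 × (-1.012661) = 0.759496 substitutions/site.

0.759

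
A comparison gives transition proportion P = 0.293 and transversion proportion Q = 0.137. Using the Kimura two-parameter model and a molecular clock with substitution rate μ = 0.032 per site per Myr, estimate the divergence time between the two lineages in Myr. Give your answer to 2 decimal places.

Under the Kimura two-parameter model, d = −½ ln(1 − 2P − Q) − ¼ ln(1 − 2Q).
1 − 2P − Q = 0.277, giving −½ ln(0.277) = 0.641869.
1 − 2Q = 0.726, giving −¼ ln(0.726) = 0.080051.
d = 0.641869 + 0.080051 = 0.721920.
Under a molecular clock d = 2μt, so t = d/(2μ) = 0.721920 / (2 × 0.032) = 11.28 Myr.

11.28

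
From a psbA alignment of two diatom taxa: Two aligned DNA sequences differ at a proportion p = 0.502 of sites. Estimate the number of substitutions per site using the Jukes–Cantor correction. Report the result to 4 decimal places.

d = −(3/4) ln(1 − 4p/3) = −0.75 ln(1 − 0.669333) = −0.75 ln(0.330667)
  = −0.75 × (-1.106643) = 0.829982 substitutions/site.

0.8300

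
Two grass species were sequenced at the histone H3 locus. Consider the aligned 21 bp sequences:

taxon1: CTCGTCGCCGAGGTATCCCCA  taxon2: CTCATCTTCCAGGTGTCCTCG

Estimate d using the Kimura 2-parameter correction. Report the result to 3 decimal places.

0.476

Of 21 sites, 5 differences are transitions and 2 are transversions, so P = 5/21 ≈ 0.238095 and Q = 2/21 ≈ 0.095238.
Under the Kimura two-parameter model, d = −½ ln(1 − 2P − Q) − ¼ ln(1 − 2Q).
1 − 2P − Q = 0.428572, giving −½ ln(0.428572) = 0.423648.
1 − 2Q = 0.809524, giving −¼ ln(0.809524) = 0.052827.
d = 0.423648 + 0.052827 = 0.476475.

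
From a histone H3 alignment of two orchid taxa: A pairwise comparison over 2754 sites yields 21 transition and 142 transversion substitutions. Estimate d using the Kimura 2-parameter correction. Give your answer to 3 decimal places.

0.062

P = 21/2754 ≈ 0.007625 and Q = 142/2754 ≈ 0.051561.
Under the Kimura two-parameter model, d = −½ ln(1 − 2P − Q) − ¼ ln(1 − 2Q).
1 − 2P − Q = 0.933189, giving −½ ln(0.933189) = 0.034574.
1 − 2Q = 0.896878, giving −¼ ln(0.896878) = 0.027209.
d = 0.034574 + 0.027209 = 0.061783.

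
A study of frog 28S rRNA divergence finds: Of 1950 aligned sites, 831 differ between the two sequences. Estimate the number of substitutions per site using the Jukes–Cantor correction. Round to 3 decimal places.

p = 831/1950 ≈ 0.426154.
d = −(3/4) ln(1 − 4p/3) = −0.75 ln(1 − 0.568205) = −0.75 ln(0.431795)
  = −0.75 × (-0.839804) = 0.629853 substitutions/site.

0.630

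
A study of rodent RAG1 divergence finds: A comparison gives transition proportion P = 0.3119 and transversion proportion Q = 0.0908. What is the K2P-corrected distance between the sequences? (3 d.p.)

Under the Kimura two-parameter model, d = −½ ln(1 − 2P − Q) − ¼ ln(1 − 2Q).
1 − 2P − Q = 0.2854, giving −½ ln(0.2854) = 0.626932.
1 − 2Q = 0.8184, giving −¼ ln(0.8184) = 0.050101.
d = 0.626932 + 0.050101 = 0.677033.

0.677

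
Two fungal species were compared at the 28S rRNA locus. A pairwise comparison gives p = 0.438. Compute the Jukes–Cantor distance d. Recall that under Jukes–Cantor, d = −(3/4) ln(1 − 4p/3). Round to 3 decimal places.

0.658

d = −(3/4) ln(1 − 4p/3) = −0.75 ln(1 − 0.584) = −0.75 ln(0.416)
  = −0.75 × (-0.877070) = 0.657803 substitutions/site.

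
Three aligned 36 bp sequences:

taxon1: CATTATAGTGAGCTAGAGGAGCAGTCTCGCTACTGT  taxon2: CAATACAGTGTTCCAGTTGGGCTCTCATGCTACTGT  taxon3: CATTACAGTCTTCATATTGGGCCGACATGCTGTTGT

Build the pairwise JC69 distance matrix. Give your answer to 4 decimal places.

d(taxon1,taxon2) = 0.4408, d(taxon1,taxon3) = 0.6735, d(taxon2,taxon3) = 0.3470

taxon1–taxon2: 12/36 sites differ → p ≈ 0.333333, d = −0.75 ln(1 − 0.444444) = 0.440839 ≈ 0.4408.
taxon1–taxon3: 16/36 sites differ → p ≈ 0.444444, d = −0.75 ln(1 − 0.592592) = 0.673455 ≈ 0.6735.
taxon2–taxon3: 10/36 sites differ → p ≈ 0.277778, d = −0.75 ln(1 − 0.370371) = 0.346968 ≈ 0.3470.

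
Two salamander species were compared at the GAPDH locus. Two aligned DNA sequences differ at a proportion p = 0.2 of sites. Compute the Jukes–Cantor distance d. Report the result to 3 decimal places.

0.233

d = −(3/4) ln(1 − 4p/3) = −0.75 ln(1 − 0.266667) = −0.75 ln(0.733333)
  = −0.75 × (-0.310155) = 0.232616 substitutions/site.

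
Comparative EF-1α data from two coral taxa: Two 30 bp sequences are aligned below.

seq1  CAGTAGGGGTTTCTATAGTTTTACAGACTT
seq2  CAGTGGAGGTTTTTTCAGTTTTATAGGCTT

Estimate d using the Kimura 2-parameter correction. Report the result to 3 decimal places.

Of 30 sites, 6 differences are transitions and 1 are transversions, so P = 6/30 = 0.2 and Q = 1/30 ≈ 0.033333.
Under the Kimura two-parameter model, d = −½ ln(1 − 2P − Q) − ¼ ln(1 − 2Q).
1 − 2P − Q = 0.566667, giving −½ ln(0.566667) = 0.283992.
1 − 2Q = 0.933334, giving −¼ ln(0.933334) = 0.017248.
d = 0.283992 + 0.017248 = 0.301240.

0.301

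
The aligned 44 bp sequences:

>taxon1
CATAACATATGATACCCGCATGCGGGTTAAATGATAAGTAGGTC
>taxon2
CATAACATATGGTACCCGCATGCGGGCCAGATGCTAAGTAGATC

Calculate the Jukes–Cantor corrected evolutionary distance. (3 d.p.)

The sequences differ at 6 of 44 sites (12, 27, 28, 30, 34, 42), so p = 6/44 ≈ 0.136364.
d = −(3/4) ln(1 − 4p/3) = −0.75 ln(1 − 0.181819) = −0.75 ln(0.818181)
  = −0.75 × (-0.200672) = 0.150504 substitutions/site.

0.151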